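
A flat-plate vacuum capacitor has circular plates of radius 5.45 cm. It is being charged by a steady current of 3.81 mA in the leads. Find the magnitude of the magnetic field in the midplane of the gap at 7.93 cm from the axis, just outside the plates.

Between the plates the displacement current equals the wire current: I_d = 3.81 mA = 3.81×10^-3 A.
For r ≥ R the full I_d is enclosed: B = μ₀ I_d/(2πr) = (4π×10^-7)(3.81×10^-3)/(2π·0.0793) = 9.61×10^-9 T.

9.61×10^-9 T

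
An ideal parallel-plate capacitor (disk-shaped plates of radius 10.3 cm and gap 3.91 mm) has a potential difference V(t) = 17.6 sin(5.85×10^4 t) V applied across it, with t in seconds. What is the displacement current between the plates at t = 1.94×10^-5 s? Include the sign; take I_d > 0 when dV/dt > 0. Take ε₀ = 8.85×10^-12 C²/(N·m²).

3.28×10^-5 A

dV/dt = (17.6)(5.85×10^4)·cos(1.1349) = 4.347×10^5 V/s.
I_d = C dV/dt with C = ε₀A/d = (8.85×10^-12)(0.03333)/(3.91×10^-3) = 7.544×10^-11 F, so I_d = (7.544×10^-11)(4.347×10^5) = 3.28×10^-5 A.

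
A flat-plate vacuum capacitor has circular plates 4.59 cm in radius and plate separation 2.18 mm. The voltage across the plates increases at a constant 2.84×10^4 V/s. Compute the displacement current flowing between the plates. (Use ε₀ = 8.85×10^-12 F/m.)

7.63×10^-7 A

The displacement current equals the charging current C dV/dt. With C = ε₀A/d = (8.85×10^-12)(6.619×10^-3)/(2.18×10^-3) = 2.687×10^-11 F, I_d = (2.687×10^-11)(2.84×10^4) = 7.63×10^-7 A.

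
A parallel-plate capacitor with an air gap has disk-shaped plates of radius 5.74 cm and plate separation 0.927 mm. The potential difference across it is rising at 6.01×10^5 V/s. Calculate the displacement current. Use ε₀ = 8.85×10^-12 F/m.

E = V/d so dE/dt = (dV/dt)/d = 6.483×10^8 V/(m·s), and I_d = ε₀ A dE/dt = (8.85×10^-12)(0.01035)(6.483×10^8) = 5.94×10^-5 A.

5.94×10^-5 A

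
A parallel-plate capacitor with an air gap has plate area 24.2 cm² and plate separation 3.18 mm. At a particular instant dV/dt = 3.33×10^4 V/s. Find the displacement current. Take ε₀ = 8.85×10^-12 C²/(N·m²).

2.24×10^-7 A

C = ε₀A/d = (8.85×10^-12)(2.42×10^-3)/(3.18×10^-3) = 6.735×10^-12 F.
I_d = C dV/dt = (6.735×10^-12)(3.33×10^4) = 2.24×10^-7 A.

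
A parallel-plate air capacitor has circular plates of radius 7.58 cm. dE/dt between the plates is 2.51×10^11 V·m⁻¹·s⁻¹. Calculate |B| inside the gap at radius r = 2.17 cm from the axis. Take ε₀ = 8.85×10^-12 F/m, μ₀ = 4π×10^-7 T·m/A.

I_d = ε₀ dΦ_E/dt = ε₀ πR² (dE/dt) = (8.85×10^-12)(0.01805)(2.51×10^11) = 0.04010 A through the full plate area.
∮B·dl = μ₀ I_d,enc with I_d,enc = I_d r²/R² = 3.286×10^-3 A; so B = μ₀ I_d,enc/(2πr) = 3.03×10^-8 T.

3.03×10^-8 T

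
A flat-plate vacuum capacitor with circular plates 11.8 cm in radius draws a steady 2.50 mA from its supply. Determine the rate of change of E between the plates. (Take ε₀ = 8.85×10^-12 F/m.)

By continuity, I_d in the gap equals the 2.50 mA flowing in the wire.
Inverting I_d = ε₀ A dE/dt gives dE/dt = 2.50×10^-3 / (8.85×10^-12 · 0.04374) = 6.46×10^9 V/(m·s).

6.46×10^9 V/(m·s)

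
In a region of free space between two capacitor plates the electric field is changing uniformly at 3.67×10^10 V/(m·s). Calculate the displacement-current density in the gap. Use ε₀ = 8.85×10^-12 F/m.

0.325 A/m²

J_d = ε₀ ∂E/∂t, so J_d = 0.325 A/m².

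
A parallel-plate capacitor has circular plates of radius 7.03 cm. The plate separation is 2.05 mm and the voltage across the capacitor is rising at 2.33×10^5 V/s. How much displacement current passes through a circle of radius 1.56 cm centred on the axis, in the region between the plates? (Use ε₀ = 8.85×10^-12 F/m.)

I_d = C dV/dt with C = ε₀πR²/d = 6.704×10^-11 F, so I_d = (6.704×10^-11)(2.33×10^5) = 1.562×10^-5 A.
Through an area πr² the displacement current is I_d·(πr²/πR²) = I_d (r/R)² = 7.69×10^-7 A.

7.69×10^-7 A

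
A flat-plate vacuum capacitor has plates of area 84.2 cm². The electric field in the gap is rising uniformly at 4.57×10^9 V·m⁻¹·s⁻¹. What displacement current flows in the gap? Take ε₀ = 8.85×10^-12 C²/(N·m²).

The displacement current is ε₀ times dΦ_E/dt = ε₀ A dE/dt = (8.85×10^-12)(8.42×10^-3)(4.57×10^9) = 3.41×10^-4 A.

3.41×10^-4 A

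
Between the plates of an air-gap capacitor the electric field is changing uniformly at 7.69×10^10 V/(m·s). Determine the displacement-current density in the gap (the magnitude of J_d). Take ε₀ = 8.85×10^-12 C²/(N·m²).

J_d = ε₀ ∂E/∂t, so J_d = 0.681 A/m².

0.681 A/m²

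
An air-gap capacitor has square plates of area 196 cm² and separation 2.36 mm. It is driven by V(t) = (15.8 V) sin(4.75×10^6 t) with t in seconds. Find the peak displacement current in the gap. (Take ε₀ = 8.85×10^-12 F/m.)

5.52×10^-3 A

C = ε₀A/d = (8.85×10^-12)(0.0196)/(2.36×10^-3) = 7.350×10^-11 F; ω = 4.75×10^6 rad/s.
I_d = C dV/dt, so |I_d|_max = C V₀ ω = (7.350×10^-11)(15.8)(4.75×10^6) = 5.52×10^-3 A.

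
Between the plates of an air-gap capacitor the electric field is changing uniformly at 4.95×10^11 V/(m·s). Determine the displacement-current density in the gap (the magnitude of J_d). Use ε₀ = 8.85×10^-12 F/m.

4.38 A/m²

J_d = ε₀ ∂E/∂t, so J_d = 4.38 A/m².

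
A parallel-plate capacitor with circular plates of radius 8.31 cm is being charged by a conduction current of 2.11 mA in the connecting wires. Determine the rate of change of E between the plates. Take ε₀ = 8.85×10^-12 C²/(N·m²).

1.10×10^10 V/(m·s)

By continuity, I_d in the gap equals the 2.11 mA flowing in the wire.
Inverting I_d = ε₀ A dE/dt gives dE/dt = 2.11×10^-3 / (8.85×10^-12 · 0.02169) = 1.10×10^10 V/(m·s).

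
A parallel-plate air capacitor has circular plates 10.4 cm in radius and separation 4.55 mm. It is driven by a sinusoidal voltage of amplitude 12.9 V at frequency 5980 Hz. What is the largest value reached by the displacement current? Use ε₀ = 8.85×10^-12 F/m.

C = ε₀A/d = (8.85×10^-12)(0.03398)/(4.55×10^-3) = 6.609×10^-11 F; ω = 2πf = 3.757×10^4 rad/s.
I_d = C dV/dt, so |I_d|_max = C V₀ ω = (6.609×10^-11)(12.9)(3.757×10^4) = 3.20×10^-5 A.

3.20×10^-5 A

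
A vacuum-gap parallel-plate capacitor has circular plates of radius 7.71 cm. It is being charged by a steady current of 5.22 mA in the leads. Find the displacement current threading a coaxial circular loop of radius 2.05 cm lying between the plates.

Between the plates the displacement current equals the wire current: I_d = 5.22 mA = 5.22×10^-3 A.
Since J_d is uniform, the enclosed fraction is (r/R)² = 0.07070, giving I_d,enc = 3.69×10^-4 A.

3.69×10^-4 A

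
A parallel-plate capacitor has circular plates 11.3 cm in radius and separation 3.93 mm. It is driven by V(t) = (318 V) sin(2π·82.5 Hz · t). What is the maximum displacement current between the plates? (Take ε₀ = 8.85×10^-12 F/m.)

The displacement current equals the conduction current C dV/dt, which peaks at C V₀ ω.
With C = ε₀A/d = (8.85×10^-12)(0.04011)/(3.93×10^-3) = 9.032×10^-11 F and ω = 2πf = 518.4 rad/s, I_d,max = (9.032×10^-11)(318)(518.4) = 1.49×10^-5 A.

1.49×10^-5 A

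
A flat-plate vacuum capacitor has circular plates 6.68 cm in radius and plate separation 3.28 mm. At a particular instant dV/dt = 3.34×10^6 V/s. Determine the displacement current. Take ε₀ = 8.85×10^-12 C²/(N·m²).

1.26×10^-4 A

The field between the plates is E = V/d, so dE/dt = (3.34×10^6)/(3.28×10^-3 m) = 1.018×10^9 V/(m·s).
I_d = ε₀ A (dE/dt) = (8.85×10^-12)(0.01402)(1.018×10^9) = 1.26×10^-4 A.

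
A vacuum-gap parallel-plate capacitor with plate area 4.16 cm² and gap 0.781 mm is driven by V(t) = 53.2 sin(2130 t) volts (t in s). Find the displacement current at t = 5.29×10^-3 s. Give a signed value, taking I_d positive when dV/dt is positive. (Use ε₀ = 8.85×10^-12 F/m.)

1.44×10^-7 A

C = ε₀A/d = (8.85×10^-12)(4.16×10^-4)/(7.81×10^-4) = 4.714×10^-12 F. dV/dt = V₀ω·cos(ωt); at ωt = 11.2677 rad this factor is 0.2688.
I_d = C dV/dt = (4.714×10^-12)(53.2)(2130)(0.2688) = 1.44×10^-7 A.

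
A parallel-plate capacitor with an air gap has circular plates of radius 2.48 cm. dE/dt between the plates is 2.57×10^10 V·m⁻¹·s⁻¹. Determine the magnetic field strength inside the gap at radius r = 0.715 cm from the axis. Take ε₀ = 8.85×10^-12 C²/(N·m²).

1.02×10^-9 T

I_d = ε₀ dΦ_E/dt = ε₀ πR² (dE/dt) = (8.85×10^-12)(1.932×10^-3)(2.57×10^10) = 4.394×10^-4 A through the full plate area.
∮B·dl = μ₀ I_d,enc with I_d,enc = I_d r²/R² = 3.652×10^-5 A; so B = μ₀ I_d,enc/(2πr) = 1.02×10^-9 T.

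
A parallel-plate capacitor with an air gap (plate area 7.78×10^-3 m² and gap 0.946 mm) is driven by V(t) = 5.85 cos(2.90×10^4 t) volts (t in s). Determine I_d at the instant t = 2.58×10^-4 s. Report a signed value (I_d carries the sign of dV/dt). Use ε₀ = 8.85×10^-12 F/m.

C = ε₀A/d = (8.85×10^-12)(7.78×10^-3)/(9.46×10^-4) = 7.278×10^-11 F. dV/dt = V₀ω·−sin(ωt); at ωt = 7.482 rad this factor is -0.9316.
I_d = C dV/dt = (7.278×10^-11)(5.85)(2.90×10^4)(-0.9316) = -1.15×10^-5 A.

-1.15×10^-5 A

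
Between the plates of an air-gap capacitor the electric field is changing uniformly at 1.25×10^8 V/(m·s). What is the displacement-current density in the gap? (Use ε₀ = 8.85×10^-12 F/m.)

1.11×10^-3 A/m²

J_d = ε₀ dE/dt = (8.85×10^-12)(1.25×10^8) = 1.11×10^-3 A/m².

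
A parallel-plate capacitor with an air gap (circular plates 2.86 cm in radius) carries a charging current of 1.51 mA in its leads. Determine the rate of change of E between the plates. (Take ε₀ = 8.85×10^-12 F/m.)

6.64×10^10 V/(m·s)

The displacement current between the plates equals the conduction current, I_d = 1.51 mA.
Inverting I_d = ε₀ A dE/dt gives dE/dt = 1.51×10^-3 / (8.85×10^-12 · 2.570×10^-3) = 6.64×10^10 V/(m·s).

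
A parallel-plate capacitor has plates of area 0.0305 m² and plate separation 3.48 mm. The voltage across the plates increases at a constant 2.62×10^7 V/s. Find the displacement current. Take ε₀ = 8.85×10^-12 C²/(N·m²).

2.03×10^-3 A

E = V/d so dE/dt = (dV/dt)/d = 7.529×10^9 V/(m·s), and I_d = ε₀ A dE/dt = (8.85×10^-12)(0.0305)(7.529×10^9) = 2.03×10^-3 A.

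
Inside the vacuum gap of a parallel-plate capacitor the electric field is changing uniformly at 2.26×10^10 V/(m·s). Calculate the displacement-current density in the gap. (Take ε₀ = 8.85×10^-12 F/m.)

J_d = ε₀ ∂E/∂t, so J_d = 0.200 A/m².

0.200 A/m²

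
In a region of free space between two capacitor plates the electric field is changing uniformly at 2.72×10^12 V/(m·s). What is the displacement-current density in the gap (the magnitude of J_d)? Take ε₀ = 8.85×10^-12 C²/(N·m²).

J_d = ε₀ ∂E/∂t, so J_d = 24.1 A/m².

24.1 A/m²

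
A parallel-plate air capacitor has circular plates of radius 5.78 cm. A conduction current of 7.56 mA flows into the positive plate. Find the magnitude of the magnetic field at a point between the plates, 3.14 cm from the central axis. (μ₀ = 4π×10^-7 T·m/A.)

1.42×10^-8 T

By continuity the displacement current in the gap matches the conduction current: I_d = 7.56×10^-3 A.
∮B·dl = μ₀ I_d,enc with I_d,enc = I_d r²/R² = 2.231×10^-3 A; so B = μ₀ I_d,enc/(2πr) = 1.42×10^-8 T.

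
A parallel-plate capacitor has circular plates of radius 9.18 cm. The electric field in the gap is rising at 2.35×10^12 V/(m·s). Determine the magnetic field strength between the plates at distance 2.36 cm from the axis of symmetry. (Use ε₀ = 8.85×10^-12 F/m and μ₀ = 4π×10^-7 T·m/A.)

3.08×10^-7 T

Through the whole plate area (πR² = 0.02647 m²), I_d = ε₀ πR² dE/dt = 0.5505 A.
For r < R the Ampère–Maxwell law gives B(2πr) = μ₀ I_d (r²/R²), so B = μ₀ I_d r/(2πR²) = (4π×10^-7)(0.5505)(0.0236)/(2π·0.0918²) = 3.08×10^-7 T.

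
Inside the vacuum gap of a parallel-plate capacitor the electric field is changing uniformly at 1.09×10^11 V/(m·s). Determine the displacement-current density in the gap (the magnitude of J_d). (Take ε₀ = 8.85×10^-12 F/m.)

J_d = ε₀ ∂E/∂t, so J_d = 0.965 A/m².

0.965 A/m²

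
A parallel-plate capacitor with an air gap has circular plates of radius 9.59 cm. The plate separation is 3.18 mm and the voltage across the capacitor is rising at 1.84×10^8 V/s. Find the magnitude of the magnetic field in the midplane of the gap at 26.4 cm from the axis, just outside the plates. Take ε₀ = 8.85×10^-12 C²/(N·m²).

1.12×10^-8 T

With E = V/d, dE/dt = 5.786×10^10 V/(m·s) and πR² = 0.02889 m², giving I_d = ε₀ πR² dE/dt = 0.01479 A.
For r ≥ R the full I_d is enclosed: B = μ₀ I_d/(2πr) = (4π×10^-7)(0.01479)/(2π·0.264) = 1.12×10^-8 T.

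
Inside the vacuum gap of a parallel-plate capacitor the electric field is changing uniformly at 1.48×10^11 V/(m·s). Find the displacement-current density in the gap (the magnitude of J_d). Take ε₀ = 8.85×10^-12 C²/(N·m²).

J_d = ε₀ dE/dt = (8.85×10^-12)(1.48×10^11) = 1.31 A/m².

1.31 A/m²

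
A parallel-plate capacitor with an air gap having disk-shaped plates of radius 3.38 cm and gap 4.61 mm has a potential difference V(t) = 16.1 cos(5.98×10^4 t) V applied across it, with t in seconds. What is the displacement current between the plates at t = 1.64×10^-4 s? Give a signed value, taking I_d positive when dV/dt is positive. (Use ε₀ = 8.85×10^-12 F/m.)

dV/dt = (16.1)(5.98×10^4)·−sin(9.8072) = 3.593×10^5 V/s.
I_d = C dV/dt with C = ε₀A/d = (8.85×10^-12)(3.589×10^-3)/(4.61×10^-3) = 6.890×10^-12 F, so I_d = (6.890×10^-12)(3.593×10^5) = 2.48×10^-6 A.

2.48×10^-6 A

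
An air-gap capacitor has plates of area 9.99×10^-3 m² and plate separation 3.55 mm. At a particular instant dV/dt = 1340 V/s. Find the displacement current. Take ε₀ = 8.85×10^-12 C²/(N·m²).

3.34×10^-8 A

The displacement current equals the charging current C dV/dt. With C = ε₀A/d = (8.85×10^-12)(9.99×10^-3)/(3.55×10^-3) = 2.490×10^-11 F, I_d = (2.490×10^-11)(1340) = 3.34×10^-8 A.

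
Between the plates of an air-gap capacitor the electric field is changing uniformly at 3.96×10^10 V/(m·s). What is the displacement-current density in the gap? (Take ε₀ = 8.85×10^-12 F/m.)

0.350 A/m²

J_d = ε₀ dE/dt = (8.85×10^-12)(3.96×10^10) = 0.350 A/m².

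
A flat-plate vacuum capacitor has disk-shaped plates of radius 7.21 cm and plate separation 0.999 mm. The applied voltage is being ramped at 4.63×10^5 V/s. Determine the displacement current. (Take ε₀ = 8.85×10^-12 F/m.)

6.70×10^-5 A

C = ε₀A/d = (8.85×10^-12)(0.01633)/(9.99×10^-4) = 1.447×10^-10 F.
I_d = C dV/dt = (1.447×10^-10)(4.63×10^5) = 6.70×10^-5 A.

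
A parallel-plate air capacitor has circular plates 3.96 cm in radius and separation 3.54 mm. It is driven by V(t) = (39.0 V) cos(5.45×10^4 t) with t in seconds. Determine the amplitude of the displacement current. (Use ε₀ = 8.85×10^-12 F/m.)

2.62×10^-5 A

(dE/dt)_max = V₀ω/d = 6.004×10^8 V/(m·s); ω = 5.45×10^4 rad/s.
I_d,max = ε₀ A (dE/dt)_max = (8.85×10^-12)(4.927×10^-3)(6.004×10^8) = 2.62×10^-5 A.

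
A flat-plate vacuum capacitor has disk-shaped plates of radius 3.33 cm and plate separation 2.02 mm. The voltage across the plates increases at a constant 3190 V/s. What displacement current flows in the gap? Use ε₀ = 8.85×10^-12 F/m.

4.87×10^-8 A

The field between the plates is E = V/d, so dE/dt = (3190)/(2.02×10^-3 m) = 1.579×10^6 V/(m·s).
I_d = ε₀ A (dE/dt) = (8.85×10^-12)(3.484×10^-3)(1.579×10^6) = 4.87×10^-8 A.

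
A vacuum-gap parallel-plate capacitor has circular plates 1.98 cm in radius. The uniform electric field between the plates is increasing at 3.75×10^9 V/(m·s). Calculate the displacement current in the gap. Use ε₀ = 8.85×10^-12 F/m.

4.09×10^-5 A

The displacement current is ε₀ times dΦ_E/dt = ε₀ A dE/dt = (8.85×10^-12)(1.232×10^-3)(3.75×10^9) = 4.09×10^-5 A.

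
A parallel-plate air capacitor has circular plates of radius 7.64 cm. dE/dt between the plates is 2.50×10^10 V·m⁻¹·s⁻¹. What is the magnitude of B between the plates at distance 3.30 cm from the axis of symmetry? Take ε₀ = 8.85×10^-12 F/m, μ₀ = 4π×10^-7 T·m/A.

I_d = ε₀ dΦ_E/dt = ε₀ πR² (dE/dt) = (8.85×10^-12)(0.01834)(2.50×10^10) = 4.058×10^-3 A through the full plate area.
For r < R the Ampère–Maxwell law gives B(2πr) = μ₀ I_d (r²/R²), so B = μ₀ I_d r/(2πR²) = (4π×10^-7)(4.058×10^-3)(0.0330)/(2π·0.0764²) = 4.59×10^-9 T.

4.59×10^-9 T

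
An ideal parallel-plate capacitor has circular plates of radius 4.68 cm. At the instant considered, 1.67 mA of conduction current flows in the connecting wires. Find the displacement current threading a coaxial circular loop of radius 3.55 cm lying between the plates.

9.61×10^-4 A

Between the plates the displacement current equals the wire current: I_d = 1.67 mA = 1.67×10^-3 A.
The field is uniform, so I_d,enc = I_d (r/R)² = (1.67×10^-3)(3.55/4.68)² = 9.61×10^-4 A.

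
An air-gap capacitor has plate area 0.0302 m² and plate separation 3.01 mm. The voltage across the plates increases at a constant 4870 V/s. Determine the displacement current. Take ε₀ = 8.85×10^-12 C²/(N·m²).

C = ε₀A/d = (8.85×10^-12)(0.0302)/(3.01×10^-3) = 8.879×10^-11 F.
I_d = C dV/dt = (8.879×10^-11)(4870) = 4.32×10^-7 A.

4.32×10^-7 A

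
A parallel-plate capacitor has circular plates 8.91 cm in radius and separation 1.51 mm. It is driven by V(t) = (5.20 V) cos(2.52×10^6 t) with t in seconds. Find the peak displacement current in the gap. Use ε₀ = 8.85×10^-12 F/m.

The displacement current equals the conduction current C dV/dt, which peaks at C V₀ ω.
With C = ε₀A/d = (8.85×10^-12)(0.02494)/(1.51×10^-3) = 1.462×10^-10 F and ω = 2.52×10^6 rad/s, I_d,max = (1.462×10^-10)(5.20)(2.52×10^6) = 1.92×10^-3 A.

1.92×10^-3 A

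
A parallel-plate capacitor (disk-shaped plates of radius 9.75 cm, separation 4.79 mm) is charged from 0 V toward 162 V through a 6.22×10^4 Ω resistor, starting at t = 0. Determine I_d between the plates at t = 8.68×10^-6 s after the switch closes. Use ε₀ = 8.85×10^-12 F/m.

C = ε₀A/d = (8.85×10^-12)(0.02986)/(4.79×10^-3) = 5.517×10^-11 F, so τ = RC = 3.432×10^-6 s.
The conduction current is I(t) = (V₀/R) e^(−t/τ), and the displacement current between the plates equals it.
t/τ = 2.529; I_d = (162/6.22×10^4) · e^(−2.529) = (2.605×10^-3)(0.07974) = 2.08×10^-4 A.

2.08×10^-4 A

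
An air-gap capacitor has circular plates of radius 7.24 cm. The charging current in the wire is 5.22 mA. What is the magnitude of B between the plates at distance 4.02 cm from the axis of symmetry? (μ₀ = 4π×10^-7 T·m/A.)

8.01×10^-9 T

Between the plates the displacement current equals the wire current: I_d = 5.22 mA = 5.22×10^-3 A.
An Ampèrian loop of radius r encloses a fraction (r/R)² of I_d. Then B·2πr = μ₀ I_d (r/R)², giving B = μ₀ I_d r/(2πR²) = 8.01×10^-9 T.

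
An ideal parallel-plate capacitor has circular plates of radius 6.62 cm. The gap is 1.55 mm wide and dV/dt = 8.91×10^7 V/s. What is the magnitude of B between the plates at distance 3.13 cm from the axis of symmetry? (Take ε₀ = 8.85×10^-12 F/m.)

dE/dt = (dV/dt)/d = 5.748×10^10 V/(m·s); I_d = ε₀(πR²)(dE/dt) = (8.85×10^-12)(0.01377)(5.748×10^10) = 7.005×10^-3 A.
An Ampèrian loop of radius r encloses a fraction (r/R)² of I_d. Then B·2πr = μ₀ I_d (r/R)², giving B = μ₀ I_d r/(2πR²) = 1.00×10^-8 T.

1.00×10^-8 T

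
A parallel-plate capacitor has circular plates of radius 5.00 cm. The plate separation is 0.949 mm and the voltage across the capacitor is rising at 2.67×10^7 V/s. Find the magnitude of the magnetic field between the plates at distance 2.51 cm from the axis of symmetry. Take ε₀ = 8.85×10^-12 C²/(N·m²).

I_d = C dV/dt with C = ε₀πR²/d = 7.324×10^-11 F, so I_d = (7.324×10^-11)(2.67×10^7) = 1.956×10^-3 A.
An Ampèrian loop of radius r encloses a fraction (r/R)² of I_d. Then B·2πr = μ₀ I_d (r/R)², giving B = μ₀ I_d r/(2πR²) = 3.93×10^-9 T.

3.93×10^-9 T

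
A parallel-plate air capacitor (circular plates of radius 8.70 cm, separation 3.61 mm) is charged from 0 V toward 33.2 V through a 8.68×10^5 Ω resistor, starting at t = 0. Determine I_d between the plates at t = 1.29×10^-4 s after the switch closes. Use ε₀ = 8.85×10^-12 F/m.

2.99×10^-6 A

With C = ε₀A/d = (8.85×10^-12)(0.02378)/(3.61×10^-3) = 5.830×10^-11 F, the time constant is τ = RC = 5.060×10^-5 s, so t/τ = 2.549 and e^(−t/τ) = 0.07816.
I_d = I_cond = (V₀/R) e^(−t/τ) = (3.825×10^-5)(0.07816) = 2.99×10^-6 A.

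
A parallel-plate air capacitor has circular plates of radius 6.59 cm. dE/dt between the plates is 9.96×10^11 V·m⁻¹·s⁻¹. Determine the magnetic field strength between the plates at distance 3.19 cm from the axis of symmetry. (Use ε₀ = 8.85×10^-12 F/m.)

I_d = ε₀ dΦ_E/dt = ε₀ πR² (dE/dt) = (8.85×10^-12)(0.01364)(9.96×10^11) = 0.1202 A through the full plate area.
For r < R the Ampère–Maxwell law gives B(2πr) = μ₀ I_d (r²/R²), so B = μ₀ I_d r/(2πR²) = (4π×10^-7)(0.1202)(0.0319)/(2π·0.0659²) = 1.77×10^-7 T.

1.77×10^-7 T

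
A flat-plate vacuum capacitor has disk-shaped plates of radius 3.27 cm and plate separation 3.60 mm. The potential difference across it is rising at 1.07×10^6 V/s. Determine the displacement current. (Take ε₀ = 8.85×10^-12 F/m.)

8.84×10^-6 A

C = ε₀A/d = (8.85×10^-12)(3.359×10^-3)/(3.60×10^-3) = 8.258×10^-12 F.
I_d = C dV/dt = (8.258×10^-12)(1.07×10^6) = 8.84×10^-6 A.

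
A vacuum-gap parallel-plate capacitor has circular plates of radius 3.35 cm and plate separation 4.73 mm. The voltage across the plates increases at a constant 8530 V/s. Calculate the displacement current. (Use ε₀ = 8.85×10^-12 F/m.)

C = ε₀A/d = (8.85×10^-12)(3.526×10^-3)/(4.73×10^-3) = 6.597×10^-12 F.
I_d = C dV/dt = (6.597×10^-12)(8530) = 5.63×10^-8 A.

5.63×10^-8 A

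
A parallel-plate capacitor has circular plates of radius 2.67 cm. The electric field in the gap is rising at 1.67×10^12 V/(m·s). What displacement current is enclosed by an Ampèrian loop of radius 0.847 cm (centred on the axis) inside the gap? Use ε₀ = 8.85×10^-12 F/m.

3.33×10^-3 A

I_d = ε₀ dΦ_E/dt = ε₀ πR² (dE/dt) = (8.85×10^-12)(2.240×10^-3)(1.67×10^12) = 0.03311 A through the full plate area.
Since J_d is uniform, the enclosed fraction is (r/R)² = 0.1006, giving I_d,enc = 3.33×10^-3 A.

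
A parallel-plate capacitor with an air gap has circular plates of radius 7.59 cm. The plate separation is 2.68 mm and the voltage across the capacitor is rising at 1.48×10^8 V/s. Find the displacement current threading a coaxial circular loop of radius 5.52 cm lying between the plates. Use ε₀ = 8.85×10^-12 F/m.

With E = V/d, dE/dt = 5.522×10^10 V/(m·s) and πR² = 0.01810 m², giving I_d = ε₀ πR² dE/dt = 8.845×10^-3 A.
The field is uniform, so I_d,enc = I_d (r/R)² = (8.845×10^-3)(5.52/7.59)² = 4.68×10^-3 A.

4.68×10^-3 A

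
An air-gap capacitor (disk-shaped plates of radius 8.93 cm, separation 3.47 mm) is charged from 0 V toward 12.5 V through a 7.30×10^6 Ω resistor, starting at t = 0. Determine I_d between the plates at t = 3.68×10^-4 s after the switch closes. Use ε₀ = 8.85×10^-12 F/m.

7.78×10^-7 A

C = ε₀A/d = (8.85×10^-12)(0.02505)/(3.47×10^-3) = 6.389×10^-11 F and τ = RC = 4.664×10^-4 s. I_d in the gap equals the RC charging current.
I_d(t) = (V₀/R) e^(−t/τ) = 1.712×10^-6 · e^(−0.7890) = 7.78×10^-7 A.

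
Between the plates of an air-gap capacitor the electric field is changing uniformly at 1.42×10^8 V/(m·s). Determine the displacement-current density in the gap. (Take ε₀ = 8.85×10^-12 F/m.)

J_d = ε₀ ∂E/∂t, so J_d = 1.26×10^-3 A/m².

1.26×10^-3 A/m²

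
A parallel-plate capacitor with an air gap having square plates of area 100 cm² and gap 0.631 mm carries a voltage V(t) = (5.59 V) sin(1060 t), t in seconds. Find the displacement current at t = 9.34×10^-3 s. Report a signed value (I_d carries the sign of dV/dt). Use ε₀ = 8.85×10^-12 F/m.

dE/dt = (V₀ω/d)·cos(ωt) with ωt = 9.9004 rad: (5.59)(1060)(-0.8890)/(6.31×10^-4) = -8.348×10^6 V/(m·s).
I_d = ε₀ A dE/dt = (8.85×10^-12)(0.0100)(-8.348×10^6) = -7.39×10^-7 A.

-7.39×10^-7 A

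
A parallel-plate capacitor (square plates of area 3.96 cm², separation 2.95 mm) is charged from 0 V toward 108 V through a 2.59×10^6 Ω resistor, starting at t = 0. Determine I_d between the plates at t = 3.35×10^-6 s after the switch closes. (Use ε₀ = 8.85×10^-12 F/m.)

C = ε₀A/d = (8.85×10^-12)(3.96×10^-4)/(2.95×10^-3) = 1.188×10^-12 F, so τ = RC = 3.077×10^-6 s.
The conduction current is I(t) = (V₀/R) e^(−t/τ), and the displacement current between the plates equals it.
t/τ = 1.089; I_d = (108/2.59×10^6) · e^(−1.089) = (4.170×10^-5)(0.3366) = 1.40×10^-5 A.

1.40×10^-5 A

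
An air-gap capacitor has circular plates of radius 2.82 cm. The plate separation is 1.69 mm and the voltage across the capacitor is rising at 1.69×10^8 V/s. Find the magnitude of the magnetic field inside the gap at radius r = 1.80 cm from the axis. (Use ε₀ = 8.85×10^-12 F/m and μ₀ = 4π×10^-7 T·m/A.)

1.00×10^-8 T

With E = V/d, dE/dt = 1.000×10^11 V/(m·s) and πR² = 2.498×10^-3 m², giving I_d = ε₀ πR² dE/dt = 2.211×10^-3 A.
For r < R the Ampère–Maxwell law gives B(2πr) = μ₀ I_d (r²/R²), so B = μ₀ I_d r/(2πR²) = (4π×10^-7)(2.211×10^-3)(0.0180)/(2π·0.0282²) = 1.00×10^-8 T.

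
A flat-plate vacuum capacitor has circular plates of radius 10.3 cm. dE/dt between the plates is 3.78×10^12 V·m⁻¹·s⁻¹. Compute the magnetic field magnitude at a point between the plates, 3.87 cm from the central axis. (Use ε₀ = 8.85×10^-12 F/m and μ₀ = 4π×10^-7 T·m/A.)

Through the whole plate area (πR² = 0.03333 m²), I_d = ε₀ πR² dE/dt = 1.115 A.
∮B·dl = μ₀ I_d,enc with I_d,enc = I_d r²/R² = 0.1574 A; so B = μ₀ I_d,enc/(2πr) = 8.13×10^-7 T.

8.13×10^-7 T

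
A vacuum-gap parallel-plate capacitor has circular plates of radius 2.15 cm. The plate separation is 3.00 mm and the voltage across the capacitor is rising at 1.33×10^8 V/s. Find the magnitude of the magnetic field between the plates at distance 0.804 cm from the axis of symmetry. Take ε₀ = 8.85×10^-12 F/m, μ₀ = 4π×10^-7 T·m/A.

With E = V/d, dE/dt = 4.433×10^10 V/(m·s) and πR² = 1.452×10^-3 m², giving I_d = ε₀ πR² dE/dt = 5.696×10^-4 A.
For r < R the Ampère–Maxwell law gives B(2πr) = μ₀ I_d (r²/R²), so B = μ₀ I_d r/(2πR²) = (4π×10^-7)(5.696×10^-4)(8.04×10^-3)/(2π·0.0215²) = 1.98×10^-9 T.

1.98×10^-9 T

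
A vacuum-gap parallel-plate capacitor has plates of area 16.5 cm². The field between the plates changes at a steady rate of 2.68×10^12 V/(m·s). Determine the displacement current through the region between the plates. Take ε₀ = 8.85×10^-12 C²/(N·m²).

0.0391 A

I_d = ε₀ A (dE/dt) = (8.85×10^-12)(1.65×10^-3 m²)(2.68×10^12) = 0.0391 A.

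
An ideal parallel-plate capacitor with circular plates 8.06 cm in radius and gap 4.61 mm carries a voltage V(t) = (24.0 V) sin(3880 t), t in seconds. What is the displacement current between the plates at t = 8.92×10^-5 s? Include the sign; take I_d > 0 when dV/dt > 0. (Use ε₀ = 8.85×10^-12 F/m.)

3.43×10^-6 A

dV/dt = (24.0)(3880)·cos(0.346096) = 8.760×10^4 V/s.
I_d = C dV/dt with C = ε₀A/d = (8.85×10^-12)(0.02041)/(4.61×10^-3) = 3.918×10^-11 F, so I_d = (3.918×10^-11)(8.760×10^4) = 3.43×10^-6 A.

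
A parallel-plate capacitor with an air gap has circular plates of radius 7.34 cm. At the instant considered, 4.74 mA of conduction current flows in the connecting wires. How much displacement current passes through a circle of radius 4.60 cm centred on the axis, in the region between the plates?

No conduction current crosses the gap, so I_d there equals the 4.74×10^-3 A in the leads.
The field is uniform, so I_d,enc = I_d (r/R)² = (4.74×10^-3)(4.60/7.34)² = 1.86×10^-3 A.

1.86×10^-3 A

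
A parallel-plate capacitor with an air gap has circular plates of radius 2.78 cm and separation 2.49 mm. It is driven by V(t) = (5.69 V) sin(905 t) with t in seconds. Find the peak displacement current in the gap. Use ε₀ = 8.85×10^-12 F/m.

The displacement current equals the conduction current C dV/dt, which peaks at C V₀ ω.
With C = ε₀A/d = (8.85×10^-12)(2.428×10^-3)/(2.49×10^-3) = 8.630×10^-12 F and ω = 905 rad/s, I_d,max = (8.630×10^-12)(5.69)(905) = 4.44×10^-8 A.

4.44×10^-8 A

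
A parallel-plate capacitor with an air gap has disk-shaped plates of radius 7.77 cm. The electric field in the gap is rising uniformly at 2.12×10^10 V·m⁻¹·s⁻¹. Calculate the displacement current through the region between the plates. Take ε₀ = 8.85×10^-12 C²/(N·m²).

With a uniform field, Φ_E = EA, so I_d = ε₀ A dE/dt = 3.56×10^-3 A.

3.56×10^-3 A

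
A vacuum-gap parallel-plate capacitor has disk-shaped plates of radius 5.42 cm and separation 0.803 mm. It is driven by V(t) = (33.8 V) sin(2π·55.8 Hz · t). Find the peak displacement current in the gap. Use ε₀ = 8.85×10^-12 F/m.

1.21×10^-6 A

The displacement current equals the conduction current C dV/dt, which peaks at C V₀ ω.
With C = ε₀A/d = (8.85×10^-12)(9.229×10^-3)/(8.03×10^-4) = 1.017×10^-10 F and ω = 2πf = 350.6 rad/s, I_d,max = (1.017×10^-10)(33.8)(350.6) = 1.21×10^-6 A.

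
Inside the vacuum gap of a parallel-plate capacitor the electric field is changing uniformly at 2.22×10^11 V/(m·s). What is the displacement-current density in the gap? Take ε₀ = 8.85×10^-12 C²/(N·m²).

J_d = ε₀ ∂E/∂t, so J_d = 1.96 A/m².

1.96 A/m²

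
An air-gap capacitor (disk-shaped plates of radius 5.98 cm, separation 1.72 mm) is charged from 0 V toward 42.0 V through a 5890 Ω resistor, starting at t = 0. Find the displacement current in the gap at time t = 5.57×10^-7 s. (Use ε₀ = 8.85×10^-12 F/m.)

C = ε₀A/d = (8.85×10^-12)(0.01123)/(1.72×10^-3) = 5.778×10^-11 F, so τ = RC = 3.403×10^-7 s.
The conduction current is I(t) = (V₀/R) e^(−t/τ), and the displacement current between the plates equals it.
t/τ = 1.637; I_d = (42.0/5890) · e^(−1.637) = (7.131×10^-3)(0.1946) = 1.39×10^-3 A.

1.39×10^-3 A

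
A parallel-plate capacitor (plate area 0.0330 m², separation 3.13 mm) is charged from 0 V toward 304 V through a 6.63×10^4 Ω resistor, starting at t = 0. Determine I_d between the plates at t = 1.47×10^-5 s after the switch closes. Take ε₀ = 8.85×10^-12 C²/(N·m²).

4.26×10^-4 A

C = ε₀A/d = (8.85×10^-12)(0.0330)/(3.13×10^-3) = 9.331×10^-11 F and τ = RC = 6.186×10^-6 s. I_d in the gap equals the RC charging current.
I_d(t) = (V₀/R) e^(−t/τ) = 4.585×10^-3 · e^(−2.376) = 4.26×10^-4 A.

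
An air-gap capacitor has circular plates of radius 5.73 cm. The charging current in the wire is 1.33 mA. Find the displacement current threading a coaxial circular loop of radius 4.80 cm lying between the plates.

Between the plates the displacement current equals the wire current: I_d = 1.33 mA = 1.33×10^-3 A.
Through an area πr² the displacement current is I_d·(πr²/πR²) = I_d (r/R)² = 9.33×10^-4 A.

9.33×10^-4 A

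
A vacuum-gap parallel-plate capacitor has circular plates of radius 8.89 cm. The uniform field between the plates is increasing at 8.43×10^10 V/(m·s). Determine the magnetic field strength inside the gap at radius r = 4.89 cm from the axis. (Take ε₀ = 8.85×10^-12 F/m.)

Through the whole plate area (πR² = 0.02483 m²), I_d = ε₀ πR² dE/dt = 0.01852 A.
For r < R the Ampère–Maxwell law gives B(2πr) = μ₀ I_d (r²/R²), so B = μ₀ I_d r/(2πR²) = (4π×10^-7)(0.01852)(0.0489)/(2π·0.0889²) = 2.29×10^-8 T.

2.29×10^-8 T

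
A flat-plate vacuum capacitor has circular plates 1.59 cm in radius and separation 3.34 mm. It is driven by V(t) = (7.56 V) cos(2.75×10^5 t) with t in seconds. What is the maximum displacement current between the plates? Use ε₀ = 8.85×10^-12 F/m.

(dE/dt)_max = V₀ω/d = 6.225×10^8 V/(m·s); ω = 2.75×10^5 rad/s.
I_d,max = ε₀ A (dE/dt)_max = (8.85×10^-12)(7.942×10^-4)(6.225×10^8) = 4.38×10^-6 A.

4.38×10^-6 A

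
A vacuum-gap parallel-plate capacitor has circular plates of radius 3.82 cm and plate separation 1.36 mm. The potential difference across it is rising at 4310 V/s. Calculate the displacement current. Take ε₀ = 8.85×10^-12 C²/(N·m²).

1.29×10^-7 A

The displacement current equals the charging current C dV/dt. With C = ε₀A/d = (8.85×10^-12)(4.584×10^-3)/(1.36×10^-3) = 2.983×10^-11 F, I_d = (2.983×10^-11)(4310) = 1.29×10^-7 A.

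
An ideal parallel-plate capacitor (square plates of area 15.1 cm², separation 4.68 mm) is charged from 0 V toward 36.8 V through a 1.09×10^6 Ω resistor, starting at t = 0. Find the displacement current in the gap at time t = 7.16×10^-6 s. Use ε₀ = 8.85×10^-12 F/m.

3.38×10^-6 A

C = ε₀A/d = (8.85×10^-12)(1.51×10^-3)/(4.68×10^-3) = 2.855×10^-12 F and τ = RC = 3.112×10^-6 s. I_d in the gap equals the RC charging current.
I_d(t) = (V₀/R) e^(−t/τ) = 3.376×10^-5 · e^(−2.301) = 3.38×10^-6 A.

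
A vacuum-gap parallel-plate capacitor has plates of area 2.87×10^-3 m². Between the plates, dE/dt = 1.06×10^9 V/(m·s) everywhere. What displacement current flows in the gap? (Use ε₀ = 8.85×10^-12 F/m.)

With a uniform field, Φ_E = EA, so I_d = ε₀ A dE/dt = 2.69×10^-5 A.

2.69×10^-5 A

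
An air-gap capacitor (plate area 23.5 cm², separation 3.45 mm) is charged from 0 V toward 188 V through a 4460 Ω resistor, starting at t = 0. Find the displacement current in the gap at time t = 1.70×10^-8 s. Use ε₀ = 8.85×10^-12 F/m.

With C = ε₀A/d = (8.85×10^-12)(2.35×10^-3)/(3.45×10^-3) = 6.028×10^-12 F, the time constant is τ = RC = 2.688×10^-8 s, so t/τ = 0.6324 and e^(−t/τ) = 0.5313.
I_d = I_cond = (V₀/R) e^(−t/τ) = (0.04215)(0.5313) = 0.0224 A.

0.0224 A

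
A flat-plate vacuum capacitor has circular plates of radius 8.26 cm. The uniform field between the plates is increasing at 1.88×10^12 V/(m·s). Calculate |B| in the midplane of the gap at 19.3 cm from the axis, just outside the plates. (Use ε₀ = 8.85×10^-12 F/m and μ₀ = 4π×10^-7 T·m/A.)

3.70×10^-7 T

I_d = ε₀ dΦ_E/dt = ε₀ πR² (dE/dt) = (8.85×10^-12)(0.02143)(1.88×10^12) = 0.3566 A through the full plate area.
With r > R the enclosed displacement current is the full I_d; B = μ₀ I_d / (2πr) = 3.70×10^-7 T.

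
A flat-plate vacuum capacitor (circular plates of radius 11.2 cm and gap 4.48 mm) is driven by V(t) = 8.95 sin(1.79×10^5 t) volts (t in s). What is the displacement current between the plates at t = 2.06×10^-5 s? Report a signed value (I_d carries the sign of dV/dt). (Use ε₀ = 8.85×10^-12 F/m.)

-1.07×10^-4 A

dV/dt = (8.95)(1.79×10^5)·cos(3.6874) = -1.369×10^6 V/s.
I_d = C dV/dt with C = ε₀A/d = (8.85×10^-12)(0.03941)/(4.48×10^-3) = 7.785×10^-11 F, so I_d = (7.785×10^-11)(-1.369×10^6) = -1.07×10^-4 A.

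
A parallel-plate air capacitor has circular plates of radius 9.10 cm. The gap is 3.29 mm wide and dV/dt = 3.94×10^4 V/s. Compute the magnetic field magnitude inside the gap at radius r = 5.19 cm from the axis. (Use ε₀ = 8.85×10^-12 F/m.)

dE/dt = (dV/dt)/d = 1.198×10^7 V/(m·s); I_d = ε₀(πR²)(dE/dt) = (8.85×10^-12)(0.02602)(1.198×10^7) = 2.759×10^-6 A.
∮B·dl = μ₀ I_d,enc with I_d,enc = I_d r²/R² = 8.974×10^-7 A; so B = μ₀ I_d,enc/(2πr) = 3.46×10^-12 T.

3.46×10^-12 T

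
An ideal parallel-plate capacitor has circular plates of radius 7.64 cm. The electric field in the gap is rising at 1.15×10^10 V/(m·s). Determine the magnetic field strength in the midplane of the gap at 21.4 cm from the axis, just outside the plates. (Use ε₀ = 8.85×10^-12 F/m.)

1.74×10^-9 T

Through the whole plate area (πR² = 0.01834 m²), I_d = ε₀ πR² dE/dt = 1.867×10^-3 A.
With r > R the enclosed displacement current is the full I_d; B = μ₀ I_d / (2πr) = 1.74×10^-9 T.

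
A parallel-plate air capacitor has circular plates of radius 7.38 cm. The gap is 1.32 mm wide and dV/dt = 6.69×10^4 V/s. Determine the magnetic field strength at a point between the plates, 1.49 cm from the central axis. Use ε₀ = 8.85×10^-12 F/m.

4.20×10^-12 T

With E = V/d, dE/dt = 5.068×10^7 V/(m·s) and πR² = 0.01711 m², giving I_d = ε₀ πR² dE/dt = 7.674×10^-6 A.
For r < R the Ampère–Maxwell law gives B(2πr) = μ₀ I_d (r²/R²), so B = μ₀ I_d r/(2πR²) = (4π×10^-7)(7.674×10^-6)(0.0149)/(2π·0.0738²) = 4.20×10^-12 T.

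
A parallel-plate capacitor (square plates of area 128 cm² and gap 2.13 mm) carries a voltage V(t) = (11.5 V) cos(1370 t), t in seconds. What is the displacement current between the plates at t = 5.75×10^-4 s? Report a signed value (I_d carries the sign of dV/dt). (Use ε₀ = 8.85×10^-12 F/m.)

-5.94×10^-7 A

dV/dt = (11.5)(1370)·−sin(0.78775) = -1.117×10^4 V/s.
I_d = C dV/dt with C = ε₀A/d = (8.85×10^-12)(0.0128)/(2.13×10^-3) = 5.318×10^-11 F, so I_d = (5.318×10^-11)(-1.117×10^4) = -5.94×10^-7 A.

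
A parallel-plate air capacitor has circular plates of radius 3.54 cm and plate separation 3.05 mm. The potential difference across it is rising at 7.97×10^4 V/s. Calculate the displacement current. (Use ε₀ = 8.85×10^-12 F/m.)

9.10×10^-7 A

C = ε₀A/d = (8.85×10^-12)(3.937×10^-3)/(3.05×10^-3) = 1.142×10^-11 F.
I_d = C dV/dt = (1.142×10^-11)(7.97×10^4) = 9.10×10^-7 A.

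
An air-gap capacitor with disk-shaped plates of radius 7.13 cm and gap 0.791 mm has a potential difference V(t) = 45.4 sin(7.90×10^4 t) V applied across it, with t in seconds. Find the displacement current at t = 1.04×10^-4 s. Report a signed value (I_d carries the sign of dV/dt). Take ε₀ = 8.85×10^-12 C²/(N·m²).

dE/dt = (V₀ω/d)·cos(ωt) with ωt = 8.216 rad: (45.4)(7.90×10^4)(-0.3542)/(7.91×10^-4) = -1.606×10^9 V/(m·s).
I_d = ε₀ A dE/dt = (8.85×10^-12)(0.01597)(-1.606×10^9) = -2.27×10^-4 A.

-2.27×10^-4 A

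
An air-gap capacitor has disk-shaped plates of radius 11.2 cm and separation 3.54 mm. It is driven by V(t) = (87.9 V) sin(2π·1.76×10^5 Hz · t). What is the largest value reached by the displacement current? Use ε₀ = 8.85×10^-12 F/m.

The displacement current equals the conduction current C dV/dt, which peaks at C V₀ ω.
With C = ε₀A/d = (8.85×10^-12)(0.03941)/(3.54×10^-3) = 9.853×10^-11 F and ω = 2πf = 1.106×10^6 rad/s, I_d,max = (9.853×10^-11)(87.9)(1.106×10^6) = 9.58×10^-3 A.

9.58×10^-3 A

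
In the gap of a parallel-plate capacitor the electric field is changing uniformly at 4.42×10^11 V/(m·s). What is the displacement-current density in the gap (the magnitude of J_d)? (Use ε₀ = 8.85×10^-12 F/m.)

J_d = ε₀ dE/dt = (8.85×10^-12)(4.42×10^11) = 3.91 A/m².

3.91 A/m²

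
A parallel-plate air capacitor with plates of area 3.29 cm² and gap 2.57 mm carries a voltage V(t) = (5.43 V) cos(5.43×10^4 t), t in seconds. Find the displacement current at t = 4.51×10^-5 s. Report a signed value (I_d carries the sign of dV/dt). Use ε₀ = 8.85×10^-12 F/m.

-2.13×10^-7 A

C = ε₀A/d = (8.85×10^-12)(3.29×10^-4)/(2.57×10^-3) = 1.133×10^-12 F. dV/dt = V₀ω·−sin(ωt); at ωt = 2.44893 rad this factor is -0.6386.
I_d = C dV/dt = (1.133×10^-12)(5.43)(5.43×10^4)(-0.6386) = -2.13×10^-7 A.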